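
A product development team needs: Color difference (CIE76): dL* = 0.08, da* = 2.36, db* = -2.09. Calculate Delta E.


Formula: Delta E = sqrt(dL*^2 + da*^2 + db*^2)
Step 1: dL*^2 = 0.08^2 = 0.0064
Step 2: da*^2 = 2.36^2 = 5.5696
Step 3: db*^2 = (-2.09)^2 = 4.3681
Step 4: Sum = 0.0064 + 5.5696 + 4.3681 = 9.9441
Step 5: Delta E = sqrt(9.9441) = 3.15

3.15 Delta E


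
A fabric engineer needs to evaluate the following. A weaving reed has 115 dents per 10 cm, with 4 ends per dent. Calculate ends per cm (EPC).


Formula: EPC = (dents per 10 cm * ends per dent) / 10
Step 1: Total ends per 10 cm = 115 * 4 = 460
Step 2: EPC = 460 / 10 = 46.0 ends/cm

46.0 ends/cm


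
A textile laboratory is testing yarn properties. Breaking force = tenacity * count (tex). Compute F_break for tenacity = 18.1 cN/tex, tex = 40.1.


Formula: Breaking force = Tenacity * Linear density
F = 18.1 cN/tex * 40.1 tex
F = 725.81 cN

725.81 cN


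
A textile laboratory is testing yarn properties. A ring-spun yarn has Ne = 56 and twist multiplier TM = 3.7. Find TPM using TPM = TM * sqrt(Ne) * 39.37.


Formula: TPM = TM * sqrt(Ne) * 39.37
Step 1: sqrt(Ne) = sqrt(56) = 7.4833
Step 2: TM * sqrt(Ne) = 3.7 * 7.4833 = 27.6882
Step 3: TPM = 27.6882 * 39.37 = 1090 twists/m

1090 twists/m


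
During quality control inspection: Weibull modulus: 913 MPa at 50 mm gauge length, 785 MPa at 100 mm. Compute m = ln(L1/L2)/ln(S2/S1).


Formula: m = ln(L1/L2) / ln(S2/S1)
Step 1: ln(L1/L2) = ln(50/100) = -0.69315
Step 2: S2/S1 = 785/913 = 0.8598
Step 3: ln(S2/S1) = ln(0.8598) = -0.15106
Step 4: m = -0.69315 / -0.15106 = 4.59

4.59 (Weibull m)


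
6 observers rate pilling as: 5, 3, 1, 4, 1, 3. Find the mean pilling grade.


Formula: Mean = sum / count
Sum = 5 + 3 + 1 + 4 + 1 + 3 = 17
Mean = 17 / 6 = 2.8

2.8


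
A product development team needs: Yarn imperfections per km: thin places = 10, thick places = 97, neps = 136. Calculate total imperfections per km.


Formula: Total = thin places + thick places + neps
Total = 10 + 97 + 136
Total = 243 imperfections/km

243 imperfections/km


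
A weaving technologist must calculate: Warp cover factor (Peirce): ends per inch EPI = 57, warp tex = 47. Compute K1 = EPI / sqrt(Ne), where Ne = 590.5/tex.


Formula: K1 = EPI / sqrt(Ne), with Ne = 590.5 / tex_warp
Step 1: Ne = 590.5 / 47 = 12.564
Step 2: sqrt(Ne) = sqrt(12.564) = 3.5446
Step 3: K1 = 57 / 3.5446 = 16.1

16.1


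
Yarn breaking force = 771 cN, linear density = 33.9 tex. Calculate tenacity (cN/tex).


Formula: Tenacity = Breaking force / Linear density
Tenacity = 771 cN / 33.9 tex
Tenacity = 22.74 cN/tex

22.74 cN/tex


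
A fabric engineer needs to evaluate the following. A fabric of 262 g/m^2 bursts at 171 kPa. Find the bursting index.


Formula: Bursting Index = Bursting Strength / Fabric GSM
BI = 171 kPa / 262 g/m^2
BI = 0.653 kPa/(g/m^2)

0.653 kPa/(g/m^2)


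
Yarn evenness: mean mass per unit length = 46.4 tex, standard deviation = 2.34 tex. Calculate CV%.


Formula: CV% = (standard deviation / mean) * 100
Step 1: Ratio = 2.34 / 46.4 = 0.050431
Step 2: CV% = 0.050431 * 100 = 5.0431% ≈ 5.0%

5.0%


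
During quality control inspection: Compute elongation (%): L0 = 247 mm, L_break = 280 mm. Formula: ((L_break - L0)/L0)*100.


Formula: Elongation (%) = ((L_break - L0) / L0) * 100
Step 1: Extension = 280 - 247 = 33 mm
Step 2: Elongation = (33 / 247) * 100
Step 3: Elongation = 0.133603 * 100 = 13.3603% ≈ 13.4%

13.4%


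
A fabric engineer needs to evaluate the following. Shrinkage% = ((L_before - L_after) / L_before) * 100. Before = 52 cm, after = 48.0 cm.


Formula: Shrinkage% = ((L_before - L_after) / L_before) * 100
Step 1: Shrinkage = 52 - 48.0 = 4.0 cm
Step 2: Shrinkage% = (4.0 / 52) * 100
Step 3: Shrinkage% = 0.076923 * 100 = 7.6923% ≈ 7.7%

7.7%


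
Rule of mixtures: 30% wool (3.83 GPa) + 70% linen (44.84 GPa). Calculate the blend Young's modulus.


Formula: Blend property = (fraction_A * property_A) + (fraction_B * property_B)
Step 1: Contribution A = 30/100 * 3.83 GPa = 1.149 GPa
Step 2: Contribution B = 70/100 * 44.84 GPa = 31.388 GPa
Step 3: Blend Young's modulus = 1.149 + 31.388 = 32.537 GPa

32.537 GPa


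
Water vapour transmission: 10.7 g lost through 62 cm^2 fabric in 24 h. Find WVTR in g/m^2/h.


Formula: WVTR = mass_loss / (area * time)
Step 1: Convert area: 62 cm^2 = 0.0062 m^2
Step 2: WVTR = 10.7 g / (0.0062 m^2 * 24 h)
Step 3: WVTR = 10.7 / 0.1488 = 71.9 g/m^2/h

71.9 g/m^2/h


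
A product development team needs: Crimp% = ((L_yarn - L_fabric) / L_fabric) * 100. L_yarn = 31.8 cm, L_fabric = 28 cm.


Formula: Crimp% = ((L_yarn - L_fabric) / L_fabric) * 100
Step 1: Extension = 31.8 - 28 = 3.8 cm
Step 2: Crimp% = (3.8 / 28) * 100
Step 3: Crimp% = 0.135714 * 100 = 13.5714% ≈ 13.6%

13.6%


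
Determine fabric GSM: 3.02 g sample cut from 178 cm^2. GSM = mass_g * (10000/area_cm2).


Formula: GSM = mass_g / area_m2
Step 1: Convert area: 178 cm^2 = 178 / 10000 = 0.0178 m^2
Step 2: GSM = 3.02 g / 0.0178 m^2 = 169.7 g/m^2

169.7 g/m^2


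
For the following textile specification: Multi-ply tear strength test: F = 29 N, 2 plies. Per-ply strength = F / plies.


Formula: Per-ply strength = Total force / Number of plies
Per-ply = 29 N / 2
Per-ply = 14.5 N

14.5 N


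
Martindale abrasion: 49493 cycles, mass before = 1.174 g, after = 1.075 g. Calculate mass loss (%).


Formula: Mass loss% = ((m_before - m_after) / m_before) * 100
Step 1: Mass loss = 1.174 - 1.075 = 0.099 g
Step 2: Ratio = 0.099 / 1.174 = 0.0843271
Step 3: Mass loss% = 0.0843271 * 100 = 8.43271% ≈ 8.43%

8.43%


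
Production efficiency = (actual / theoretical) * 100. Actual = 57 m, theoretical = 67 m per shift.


Formula: Efficiency% = (Actual output / Theoretical output) * 100
Efficiency% = (57 / 67) * 100
Efficiency% = 0.850746 * 100 = 85.0746% ≈ 85.1%

85.1%


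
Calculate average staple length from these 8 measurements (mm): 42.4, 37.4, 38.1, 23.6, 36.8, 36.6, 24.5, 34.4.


Formula: Mean = sum of lengths / count
Sum = 42.4 + 37.4 + 38.1 + 23.6 + 36.8 + 36.6 + 24.5 + 34.4
Sum = 273.8 mm
Mean = 273.8 / 8 = 34.23 mm

34.23 mm


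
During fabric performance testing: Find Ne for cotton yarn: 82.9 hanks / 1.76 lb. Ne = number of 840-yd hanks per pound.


Formula: Ne = hanks / mass_lb
Substituting: Ne = 82.9 / 1.76
Ne = 47.1

47.1 Ne


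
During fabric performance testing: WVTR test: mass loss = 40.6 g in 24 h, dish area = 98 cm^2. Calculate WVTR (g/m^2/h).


Formula: WVTR = mass_loss / (area * time)
Step 1: Convert area: 98 cm^2 = 0.0098 m^2
Step 2: WVTR = 40.6 g / (0.0098 m^2 * 24 h)
Step 3: WVTR = 40.6 / 0.2352 = 172.6 g/m^2/h

172.6 g/m^2/h


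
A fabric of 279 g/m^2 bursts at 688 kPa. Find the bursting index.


Formula: Bursting Index = Bursting Strength / Fabric GSM
BI = 688 kPa / 279 g/m^2
BI = 2.466 kPa/(g/m^2)

2.466 kPa/(g/m^2)


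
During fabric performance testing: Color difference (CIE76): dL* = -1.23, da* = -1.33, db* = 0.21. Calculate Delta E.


Formula: Delta E = sqrt(dL*^2 + da*^2 + db*^2)
Step 1: dL*^2 = (-1.23)^2 = 1.5129
Step 2: da*^2 = (-1.33)^2 = 1.7689
Step 3: db*^2 = 0.21^2 = 0.0441
Step 4: Sum = 1.5129 + 1.7689 + 0.0441 = 3.3259
Step 5: Delta E = sqrt(3.3259) = 1.82

1.82 Delta E


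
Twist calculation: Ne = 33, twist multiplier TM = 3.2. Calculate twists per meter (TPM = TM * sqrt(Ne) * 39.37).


Formula: TPM = TM * sqrt(Ne) * 39.37
Step 1: sqrt(Ne) = sqrt(33) = 5.7446
Step 2: TM * sqrt(Ne) = 3.2 * 5.7446 = 18.3827
Step 3: TPM = 18.3827 * 39.37 = 724 twists/m

724 twists/m


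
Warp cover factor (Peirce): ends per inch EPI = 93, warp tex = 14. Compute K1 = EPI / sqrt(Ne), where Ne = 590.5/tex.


Formula: K1 = EPI / sqrt(Ne), with Ne = 590.5 / tex_warp
Step 1: Ne = 590.5 / 14 = 42.179
Step 2: sqrt(Ne) = sqrt(42.179) = 6.4945
Step 3: K1 = 93 / 6.4945 = 14.3

14.3


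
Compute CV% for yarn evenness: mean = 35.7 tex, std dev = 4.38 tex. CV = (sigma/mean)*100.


Formula: CV% = (standard deviation / mean) * 100
Step 1: Ratio = 4.38 / 35.7 = 0.122689
Step 2: CV% = 0.122689 * 100 = 12.2689% ≈ 12.3%

12.3%


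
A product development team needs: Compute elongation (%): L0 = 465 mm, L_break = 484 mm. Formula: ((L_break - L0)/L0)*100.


Formula: Elongation (%) = ((L_break - L0) / L0) * 100
Step 1: Extension = 484 - 465 = 19 mm
Step 2: Elongation = (19 / 465) * 100
Step 3: Elongation = 0.04086 * 100 = 4.086% ≈ 4.1%

4.1%


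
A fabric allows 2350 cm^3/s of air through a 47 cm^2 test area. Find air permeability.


Formula: Air Permeability = Airflow / Test Area
AP = 2350 cm^3/s / 47 cm^2
AP = 50.0 cm^3/s/cm^2

50.0 cm^3/s/cm^2


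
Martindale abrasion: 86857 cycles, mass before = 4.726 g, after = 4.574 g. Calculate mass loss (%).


Formula: Mass loss% = ((m_before - m_after) / m_before) * 100
Step 1: Mass loss = 4.726 - 4.574 = 0.152 g
Step 2: Ratio = 0.152 / 4.726 = 0.0321625
Step 3: Mass loss% = 0.0321625 * 100 = 3.21625% ≈ 3.22%

3.22%


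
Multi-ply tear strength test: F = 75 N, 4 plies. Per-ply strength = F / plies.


Formula: Per-ply strength = Total force / Number of plies
Per-ply = 75 N / 4
Per-ply = 18.75 N

18.75 N


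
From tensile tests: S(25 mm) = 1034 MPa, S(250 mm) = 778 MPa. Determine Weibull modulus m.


Formula: m = ln(L1/L2) / ln(S2/S1)
Step 1: ln(L1/L2) = ln(25/250) = -2.30259
Step 2: S2/S1 = 778/1034 = 0.75242
Step 3: ln(S2/S1) = ln(0.75242) = -0.28446
Step 4: m = -2.30259 / -0.28446 = 8.09

8.09 (Weibull m)


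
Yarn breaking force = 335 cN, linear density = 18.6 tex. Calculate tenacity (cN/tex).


Formula: Tenacity = Breaking force / Linear density
Tenacity = 335 cN / 18.6 tex
Tenacity = 18.01 cN/tex

18.01 cN/tex


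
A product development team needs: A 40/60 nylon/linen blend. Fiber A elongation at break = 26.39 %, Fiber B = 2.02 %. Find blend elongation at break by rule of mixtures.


Formula: Blend property = (fraction_A * property_A) + (fraction_B * property_B)
Step 1: Contribution A = 40/100 * 26.39 % = 10.556 %
Step 2: Contribution B = 60/100 * 2.02 % = 1.212 %
Step 3: Blend elongation at break = 10.556 + 1.212 = 11.768 %

11.768 %


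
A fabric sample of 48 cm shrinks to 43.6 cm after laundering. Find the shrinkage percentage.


Formula: Shrinkage% = ((L_before - L_after) / L_before) * 100
Step 1: Shrinkage = 48 - 43.6 = 4.4 cm
Step 2: Shrinkage% = (4.4 / 48) * 100
Step 3: Shrinkage% = 0.091667 * 100 = 9.1667% ≈ 9.2%

9.2%


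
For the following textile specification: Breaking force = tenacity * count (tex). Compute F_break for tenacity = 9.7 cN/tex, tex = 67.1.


Formula: Breaking force = Tenacity * Linear density
F = 9.7 cN/tex * 67.1 tex
F = 650.87 cN

650.87 cN


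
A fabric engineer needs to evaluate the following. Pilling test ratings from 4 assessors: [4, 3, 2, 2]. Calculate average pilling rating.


Formula: Mean = sum / count
Sum = 4 + 3 + 2 + 2 = 11
Mean = 11 / 4 = 2.8

2.8


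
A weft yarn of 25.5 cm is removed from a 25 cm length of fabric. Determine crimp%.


Formula: Crimp% = ((L_yarn - L_fabric) / L_fabric) * 100
Step 1: Extension = 25.5 - 25 = 0.5 cm
Step 2: Crimp% = (0.5 / 25) * 100
Step 3: Crimp% = 0.02 * 100 = 2.0%

2.0%


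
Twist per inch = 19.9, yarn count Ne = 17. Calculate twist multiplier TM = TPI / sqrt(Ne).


Formula: TM = TPI / sqrt(Ne)
Step 1: sqrt(Ne) = sqrt(17) = 4.1231
Step 2: TM = 19.9 / 4.1231 = 4.83

4.83 TM


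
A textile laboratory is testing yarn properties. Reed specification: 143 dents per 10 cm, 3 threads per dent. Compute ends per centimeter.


Formula: EPC = (dents per 10 cm * ends per dent) / 10
Step 1: Total ends per 10 cm = 143 * 3 = 429
Step 2: EPC = 429 / 10 = 42.9 ends/cm

42.9 ends/cm


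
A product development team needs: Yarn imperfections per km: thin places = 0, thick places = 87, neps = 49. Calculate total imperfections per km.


Formula: Total = thin places + thick places + neps
Total = 0 + 87 + 49
Total = 136 imperfections/km

136 imperfections/km


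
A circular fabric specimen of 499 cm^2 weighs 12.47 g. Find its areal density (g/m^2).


Formula: GSM = mass_g / area_m2
Step 1: Convert area: 499 cm^2 = 499 / 10000 = 0.0499 m^2
Step 2: GSM = 12.47 g / 0.0499 m^2 = 249.9 g/m^2

249.9 g/m^2


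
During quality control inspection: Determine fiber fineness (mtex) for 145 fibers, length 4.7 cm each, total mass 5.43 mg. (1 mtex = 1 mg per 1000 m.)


Formula: fineness (mtex) = mass (mg) / total length (km) = (mass_mg / total_length_m) * 1000
Step 1: Convert fiber length: 4.7 cm = 0.047 m
Step 2: Total fiber length = 145 * 0.047 = 6.815 m
Step 3: Linear density = 5.43 mg / 6.815 m = 0.7968 mg/m
Step 4: fineness = 0.7968 * 1000 = 796.8 mtex

796.8 mtex


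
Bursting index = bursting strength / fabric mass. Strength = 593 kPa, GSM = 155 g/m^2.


Formula: Bursting Index = Bursting Strength / Fabric GSM
BI = 593 kPa / 155 g/m^2
BI = 3.826 kPa/(g/m^2)

3.826 kPa/(g/m^2)


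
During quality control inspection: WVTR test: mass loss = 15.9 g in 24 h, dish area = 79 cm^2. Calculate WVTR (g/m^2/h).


Formula: WVTR = mass_loss / (area * time)
Step 1: Convert area: 79 cm^2 = 0.0079 m^2
Step 2: WVTR = 15.9 g / (0.0079 m^2 * 24 h)
Step 3: WVTR = 15.9 / 0.1896 = 83.9 g/m^2/h

83.9 g/m^2/h


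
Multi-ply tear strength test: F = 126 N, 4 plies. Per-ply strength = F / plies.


Formula: Per-ply strength = Total force / Number of plies
Per-ply = 126 N / 4
Per-ply = 31.5 N

31.5 N


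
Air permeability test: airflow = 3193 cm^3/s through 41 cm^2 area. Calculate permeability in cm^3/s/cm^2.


Formula: Air Permeability = Airflow / Test Area
AP = 3193 cm^3/s / 41 cm^2
AP = 77.9 cm^3/s/cm^2

77.9 cm^3/s/cm^2


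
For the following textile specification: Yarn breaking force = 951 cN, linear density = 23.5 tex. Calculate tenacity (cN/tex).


Formula: Tenacity = Breaking force / Linear density
Tenacity = 951 cN / 23.5 tex
Tenacity = 40.47 cN/tex

40.47 cN/tex


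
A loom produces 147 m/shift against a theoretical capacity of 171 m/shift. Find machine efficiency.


Formula: Efficiency% = (Actual output / Theoretical output) * 100
Efficiency% = (147 / 171) * 100
Efficiency% = 0.859649 * 100 = 85.9649% ≈ 86.0%

86.0%


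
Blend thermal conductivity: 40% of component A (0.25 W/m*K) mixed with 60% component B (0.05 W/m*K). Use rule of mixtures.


Formula: Blend property = (fraction_A * property_A) + (fraction_B * property_B)
Step 1: Contribution A = 40/100 * 0.25 W/m*K = 0.1 W/m*K
Step 2: Contribution B = 60/100 * 0.05 W/m*K = 0.03 W/m*K
Step 3: Blend thermal conductivity = 0.1 + 0.03 = 0.13 W/m*K

0.13 W/m*K


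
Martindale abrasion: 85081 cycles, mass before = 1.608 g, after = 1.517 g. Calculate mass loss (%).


Formula: Mass loss% = ((m_before - m_after) / m_before) * 100
Step 1: Mass loss = 1.608 - 1.517 = 0.091 g
Step 2: Ratio = 0.091 / 1.608 = 0.056592
Step 3: Mass loss% = 0.056592 * 100 = 5.6592% ≈ 5.66%

5.66%


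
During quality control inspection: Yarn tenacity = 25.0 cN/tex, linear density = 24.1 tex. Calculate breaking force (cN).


Formula: Breaking force = Tenacity * Linear density
F = 25.0 cN/tex * 24.1 tex
F = 602.50 cN

602.50 cN


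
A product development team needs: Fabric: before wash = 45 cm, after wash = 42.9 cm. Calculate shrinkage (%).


Formula: Shrinkage% = ((L_before - L_after) / L_before) * 100
Step 1: Shrinkage = 45 - 42.9 = 2.1 cm
Step 2: Shrinkage% = (2.1 / 45) * 100
Step 3: Shrinkage% = 0.046667 * 100 = 4.6667% ≈ 4.7%

4.7%


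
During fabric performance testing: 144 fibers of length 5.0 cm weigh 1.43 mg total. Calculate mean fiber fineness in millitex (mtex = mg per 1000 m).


Formula: fineness (mtex) = mass (mg) / total length (km) = (mass_mg / total_length_m) * 1000
Step 1: Convert fiber length: 5.0 cm = 0.05 m
Step 2: Total fiber length = 144 * 0.05 = 7.2 m
Step 3: Linear density = 1.43 mg / 7.2 m = 0.1986 mg/m
Step 4: fineness = 0.1986 * 1000 = 198.6 mtex

198.6 mtex


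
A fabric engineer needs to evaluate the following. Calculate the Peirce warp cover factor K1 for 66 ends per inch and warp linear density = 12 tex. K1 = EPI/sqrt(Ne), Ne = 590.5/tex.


Formula: K1 = EPI / sqrt(Ne), with Ne = 590.5 / tex_warp
Step 1: Ne = 590.5 / 12 = 49.208
Step 2: sqrt(Ne) = sqrt(49.208) = 7.0148
Step 3: K1 = 66 / 7.0148 = 9.4

9.4


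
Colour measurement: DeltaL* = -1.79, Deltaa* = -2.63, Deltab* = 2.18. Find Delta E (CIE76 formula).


Formula: Delta E = sqrt(dL*^2 + da*^2 + db*^2)
Step 1: dL*^2 = (-1.79)^2 = 3.2041
Step 2: da*^2 = (-2.63)^2 = 6.9169
Step 3: db*^2 = 2.18^2 = 4.7524
Step 4: Sum = 3.2041 + 6.9169 + 4.7524 = 14.8734
Step 5: Delta E = sqrt(14.8734) = 3.86

3.86 Delta E


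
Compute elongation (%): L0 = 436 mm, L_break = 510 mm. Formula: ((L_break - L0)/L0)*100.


Formula: Elongation (%) = ((L_break - L0) / L0) * 100
Step 1: Extension = 510 - 436 = 74 mm
Step 2: Elongation = (74 / 436) * 100
Step 3: Elongation = 0.169725 * 100 = 16.9725% ≈ 17.0%

17.0%


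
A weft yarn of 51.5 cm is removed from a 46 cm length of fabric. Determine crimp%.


Formula: Crimp% = ((L_yarn - L_fabric) / L_fabric) * 100
Step 1: Extension = 51.5 - 46 = 5.5 cm
Step 2: Crimp% = (5.5 / 46) * 100
Step 3: Crimp% = 0.119565 * 100 = 11.9565% ≈ 12.0%

12.0%


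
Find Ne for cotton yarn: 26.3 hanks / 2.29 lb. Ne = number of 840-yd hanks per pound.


Formula: Ne = hanks / mass_lb
Substituting: Ne = 26.3 / 2.29
Ne = 11.5

11.5 Ne


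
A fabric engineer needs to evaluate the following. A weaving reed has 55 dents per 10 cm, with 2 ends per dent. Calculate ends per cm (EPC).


Formula: EPC = (dents per 10 cm * ends per dent) / 10
Step 1: Total ends per 10 cm = 55 * 2 = 110
Step 2: EPC = 110 / 10 = 11.0 ends/cm

11.0 ends/cm


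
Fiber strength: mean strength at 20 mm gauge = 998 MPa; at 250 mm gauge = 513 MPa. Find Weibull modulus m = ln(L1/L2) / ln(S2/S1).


Formula: m = ln(L1/L2) / ln(S2/S1)
Step 1: ln(L1/L2) = ln(20/250) = -2.52573
Step 2: S2/S1 = 513/998 = 0.51403
Step 3: ln(S2/S1) = ln(0.51403) = -0.66547
Step 4: m = -2.52573 / -0.66547 = 3.80

3.80 (Weibull m)


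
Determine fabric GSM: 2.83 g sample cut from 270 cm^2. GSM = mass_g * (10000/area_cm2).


Formula: GSM = mass_g / area_m2
Step 1: Convert area: 270 cm^2 = 270 / 10000 = 0.027 m^2
Step 2: GSM = 2.83 g / 0.027 m^2 = 104.8 g/m^2

104.8 g/m^2


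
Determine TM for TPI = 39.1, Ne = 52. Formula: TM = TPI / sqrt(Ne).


Formula: TM = TPI / sqrt(Ne)
Step 1: sqrt(Ne) = sqrt(52) = 7.2111
Step 2: TM = 39.1 / 7.2111 = 5.42

5.42 TM


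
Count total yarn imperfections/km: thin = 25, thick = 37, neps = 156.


Formula: Total = thin places + thick places + neps
Total = 25 + 37 + 156
Total = 218 imperfections/km

218 imperfections/km


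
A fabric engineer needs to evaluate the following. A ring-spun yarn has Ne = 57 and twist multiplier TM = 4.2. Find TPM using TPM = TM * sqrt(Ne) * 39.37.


Formula: TPM = TM * sqrt(Ne) * 39.37
Step 1: sqrt(Ne) = sqrt(57) = 7.5498
Step 2: TM * sqrt(Ne) = 4.2 * 7.5498 = 31.7092
Step 3: TPM = 31.7092 * 39.37 = 1248 twists/m

1248 twists/m


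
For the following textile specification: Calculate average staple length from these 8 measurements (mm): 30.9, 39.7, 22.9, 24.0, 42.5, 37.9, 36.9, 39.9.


Formula: Mean = sum of lengths / count
Sum = 30.9 + 39.7 + 22.9 + 24.0 + 42.5 + 37.9 + 36.9 + 39.9
Sum = 274.7 mm
Mean = 274.7 / 8 = 34.34 mm

34.34 mm


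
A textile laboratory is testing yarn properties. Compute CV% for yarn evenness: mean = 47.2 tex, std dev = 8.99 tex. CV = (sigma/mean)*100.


Formula: CV% = (standard deviation / mean) * 100
Step 1: Ratio = 8.99 / 47.2 = 0.190466
Step 2: CV% = 0.190466 * 100 = 19.0466% ≈ 19.0%

19.0%


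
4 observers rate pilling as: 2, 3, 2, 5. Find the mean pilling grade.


Formula: Mean = sum / count
Sum = 2 + 3 + 2 + 5 = 12
Mean = 12 / 4 = 3.0

3.0


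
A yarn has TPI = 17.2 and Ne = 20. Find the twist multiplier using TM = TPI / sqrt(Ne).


Formula: TM = TPI / sqrt(Ne)
Step 1: sqrt(Ne) = sqrt(20) = 4.4721
Step 2: TM = 17.2 / 4.4721 = 3.85

3.85 TM


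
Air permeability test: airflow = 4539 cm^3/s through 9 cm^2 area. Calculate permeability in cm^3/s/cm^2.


Formula: Air Permeability = Airflow / Test Area
AP = 4539 cm^3/s / 9 cm^2
AP = 504.3 cm^3/s/cm^2

504.3 cm^3/s/cm^2


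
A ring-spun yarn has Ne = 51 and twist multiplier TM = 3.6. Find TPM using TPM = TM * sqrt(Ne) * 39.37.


Formula: TPM = TM * sqrt(Ne) * 39.37
Step 1: sqrt(Ne) = sqrt(51) = 7.1414
Step 2: TM * sqrt(Ne) = 3.6 * 7.1414 = 25.709
Step 3: TPM = 25.709 * 39.37 = 1012 twists/m

1012 twists/m


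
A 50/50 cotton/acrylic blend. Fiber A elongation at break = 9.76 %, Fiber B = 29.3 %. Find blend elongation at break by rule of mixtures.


Formula: Blend property = (fraction_A * property_A) + (fraction_B * property_B)
Step 1: Contribution A = 50/100 * 9.76 % = 4.88 %
Step 2: Contribution B = 50/100 * 29.3 % = 14.65 %
Step 3: Blend elongation at break = 4.88 + 14.65 = 19.53 %

19.53 %


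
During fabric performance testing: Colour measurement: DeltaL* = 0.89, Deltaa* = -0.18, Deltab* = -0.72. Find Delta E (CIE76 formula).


Formula: Delta E = sqrt(dL*^2 + da*^2 + db*^2)
Step 1: dL*^2 = 0.89^2 = 0.7921
Step 2: da*^2 = (-0.18)^2 = 0.0324
Step 3: db*^2 = (-0.72)^2 = 0.5184
Step 4: Sum = 0.7921 + 0.0324 + 0.5184 = 1.3429
Step 5: Delta E = sqrt(1.3429) = 1.16

1.16 Delta E


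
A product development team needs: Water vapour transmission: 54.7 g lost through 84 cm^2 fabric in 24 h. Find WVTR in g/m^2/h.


Formula: WVTR = mass_loss / (area * time)
Step 1: Convert area: 84 cm^2 = 0.0084 m^2
Step 2: WVTR = 54.7 g / (0.0084 m^2 * 24 h)
Step 3: WVTR = 54.7 / 0.2016 = 271.3 g/m^2/h

271.3 g/m^2/h


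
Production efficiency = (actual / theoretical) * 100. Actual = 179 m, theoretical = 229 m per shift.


Formula: Efficiency% = (Actual output / Theoretical output) * 100
Efficiency% = (179 / 229) * 100
Efficiency% = 0.781659 * 100 = 78.1659% ≈ 78.2%

78.2%


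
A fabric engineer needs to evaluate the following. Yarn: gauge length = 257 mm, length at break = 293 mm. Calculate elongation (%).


Formula: Elongation (%) = ((L_break - L0) / L0) * 100
Step 1: Extension = 293 - 257 = 36 mm
Step 2: Elongation = (36 / 257) * 100
Step 3: Elongation = 0.140078 * 100 = 14.0078% ≈ 14.0%

14.0%


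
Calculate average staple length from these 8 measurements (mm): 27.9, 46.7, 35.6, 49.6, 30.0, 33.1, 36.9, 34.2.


Formula: Mean = sum of lengths / count
Sum = 27.9 + 46.7 + 35.6 + 49.6 + 30.0 + 33.1 + 36.9 + 34.2
Sum = 294.0 mm
Mean = 294.0 / 8 = 36.75 mm

36.75 mm


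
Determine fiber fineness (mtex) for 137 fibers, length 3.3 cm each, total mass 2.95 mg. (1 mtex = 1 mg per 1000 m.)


Formula: fineness (mtex) = mass (mg) / total length (km) = (mass_mg / total_length_m) * 1000
Step 1: Convert fiber length: 3.3 cm = 0.033 m
Step 2: Total fiber length = 137 * 0.033 = 4.521 m
Step 3: Linear density = 2.95 mg / 4.521 m = 0.6525 mg/m
Step 4: fineness = 0.6525 * 1000 = 652.5 mtex

652.5 mtex


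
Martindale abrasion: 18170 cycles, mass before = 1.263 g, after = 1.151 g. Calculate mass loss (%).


Formula: Mass loss% = ((m_before - m_after) / m_before) * 100
Step 1: Mass loss = 1.263 - 1.151 = 0.112 g
Step 2: Ratio = 0.112 / 1.263 = 0.0886778
Step 3: Mass loss% = 0.0886778 * 100 = 8.86778% ≈ 8.87%

8.87%


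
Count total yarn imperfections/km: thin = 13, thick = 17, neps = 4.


Formula: Total = thin places + thick places + neps
Total = 13 + 17 + 4
Total = 34 imperfections/km

34 imperfections/km


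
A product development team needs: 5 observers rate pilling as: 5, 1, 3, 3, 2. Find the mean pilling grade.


Formula: Mean = sum / count
Sum = 5 + 1 + 3 + 3 + 2 = 14
Mean = 14 / 5 = 2.8

2.8


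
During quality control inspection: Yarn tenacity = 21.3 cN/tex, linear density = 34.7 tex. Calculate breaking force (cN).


Formula: Breaking force = Tenacity * Linear density
F = 21.3 cN/tex * 34.7 tex
F = 739.11 cN

739.11 cN


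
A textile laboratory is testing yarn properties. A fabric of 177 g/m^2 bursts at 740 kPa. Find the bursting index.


Formula: Bursting Index = Bursting Strength / Fabric GSM
BI = 740 kPa / 177 g/m^2
BI = 4.181 kPa/(g/m^2)

4.181 kPa/(g/m^2)


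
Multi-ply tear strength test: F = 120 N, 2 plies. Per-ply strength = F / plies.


Formula: Per-ply strength = Total force / Number of plies
Per-ply = 120 N / 2
Per-ply = 60 N

60 N


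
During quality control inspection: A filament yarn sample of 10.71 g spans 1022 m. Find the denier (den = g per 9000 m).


Formula: den = (mass_g / length_m) * 9000
Substituting: den = (10.71 / 1022) * 9000
Intermediate: 10.71 / 1022 = 0.01047945 g/m
den = 0.01047945 * 9000 = 94.3 denier

94.3 denier


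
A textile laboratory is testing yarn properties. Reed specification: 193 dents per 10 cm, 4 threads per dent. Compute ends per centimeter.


Formula: EPC = (dents per 10 cm * ends per dent) / 10
Step 1: Total ends per 10 cm = 193 * 4 = 772
Step 2: EPC = 772 / 10 = 77.2 ends/cm

77.2 ends/cm


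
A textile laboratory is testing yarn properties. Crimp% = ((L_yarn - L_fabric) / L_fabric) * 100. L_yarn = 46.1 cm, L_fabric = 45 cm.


Formula: Crimp% = ((L_yarn - L_fabric) / L_fabric) * 100
Step 1: Extension = 46.1 - 45 = 1.1 cm
Step 2: Crimp% = (1.1 / 45) * 100
Step 3: Crimp% = 0.024444 * 100 = 2.4444% ≈ 2.4%

2.4%


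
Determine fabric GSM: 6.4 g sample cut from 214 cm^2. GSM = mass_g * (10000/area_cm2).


Formula: GSM = mass_g / area_m2
Step 1: Convert area: 214 cm^2 = 214 / 10000 = 0.0214 m^2
Step 2: GSM = 6.4 g / 0.0214 m^2 = 299.1 g/m^2

299.1 g/m^2


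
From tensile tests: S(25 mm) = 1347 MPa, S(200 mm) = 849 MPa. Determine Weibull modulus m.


Formula: m = ln(L1/L2) / ln(S2/S1)
Step 1: ln(L1/L2) = ln(25/200) = -2.07944
Step 2: S2/S1 = 849/1347 = 0.63029
Step 3: ln(S2/S1) = ln(0.63029) = -0.46158
Step 4: m = -2.07944 / -0.46158 = 4.51

4.51 (Weibull m)


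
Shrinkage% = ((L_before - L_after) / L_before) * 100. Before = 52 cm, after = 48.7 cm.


Formula: Shrinkage% = ((L_before - L_after) / L_before) * 100
Step 1: Shrinkage = 52 - 48.7 = 3.3 cm
Step 2: Shrinkage% = (3.3 / 52) * 100
Step 3: Shrinkage% = 0.063462 * 100 = 6.3462% ≈ 6.3%

6.3%


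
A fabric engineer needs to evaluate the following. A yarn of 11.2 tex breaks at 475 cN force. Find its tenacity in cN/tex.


Formula: Tenacity = Breaking force / Linear density
Tenacity = 475 cN / 11.2 tex
Tenacity = 42.41 cN/tex

42.41 cN/tex


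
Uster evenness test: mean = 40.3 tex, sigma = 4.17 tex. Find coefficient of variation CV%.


Formula: CV% = (standard deviation / mean) * 100
Step 1: Ratio = 4.17 / 40.3 = 0.103474
Step 2: CV% = 0.103474 * 100 = 10.3474% ≈ 10.3%

10.3%


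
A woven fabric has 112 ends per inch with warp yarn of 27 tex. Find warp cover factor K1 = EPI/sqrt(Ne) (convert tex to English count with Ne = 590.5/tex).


Formula: K1 = EPI / sqrt(Ne), with Ne = 590.5 / tex_warp
Step 1: Ne = 590.5 / 27 = 21.87
Step 2: sqrt(Ne) = sqrt(21.87) = 4.6765
Step 3: K1 = 112 / 4.6765 = 23.9

23.9


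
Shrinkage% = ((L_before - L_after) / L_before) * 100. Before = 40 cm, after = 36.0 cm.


Formula: Shrinkage% = ((L_before - L_after) / L_before) * 100
Step 1: Shrinkage = 40 - 36.0 = 4.0 cm
Step 2: Shrinkage% = (4.0 / 40) * 100
Step 3: Shrinkage% = 0.1 * 100 = 10.0%

10.0%


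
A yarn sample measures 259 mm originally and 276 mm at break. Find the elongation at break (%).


Formula: Elongation (%) = ((L_break - L0) / L0) * 100
Step 1: Extension = 276 - 259 = 17 mm
Step 2: Elongation = (17 / 259) * 100
Step 3: Elongation = 0.065637 * 100 = 6.5637% ≈ 6.6%

6.6%


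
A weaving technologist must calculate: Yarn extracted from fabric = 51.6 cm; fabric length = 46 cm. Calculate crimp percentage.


Formula: Crimp% = ((L_yarn - L_fabric) / L_fabric) * 100
Step 1: Extension = 51.6 - 46 = 5.6 cm
Step 2: Crimp% = (5.6 / 46) * 100
Step 3: Crimp% = 0.121739 * 100 = 12.1739% ≈ 12.2%

12.2%


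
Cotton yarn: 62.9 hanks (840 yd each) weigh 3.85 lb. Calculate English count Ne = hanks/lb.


Formula: Ne = hanks / mass_lb
Substituting: Ne = 62.9 / 3.85
Ne = 16.3

16.3 Ne


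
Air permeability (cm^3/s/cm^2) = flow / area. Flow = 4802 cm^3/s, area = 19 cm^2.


Formula: Air Permeability = Airflow / Test Area
AP = 4802 cm^3/s / 19 cm^2
AP = 252.7 cm^3/s/cm^2

252.7 cm^3/s/cm^2


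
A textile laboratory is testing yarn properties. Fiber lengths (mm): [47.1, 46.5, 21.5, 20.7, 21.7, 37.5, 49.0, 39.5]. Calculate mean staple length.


Formula: Mean = sum of lengths / count
Sum = 47.1 + 46.5 + 21.5 + 20.7 + 21.7 + 37.5 + 49.0 + 39.5
Sum = 283.5 mm
Mean = 283.5 / 8 = 35.44 mm

35.44 mm


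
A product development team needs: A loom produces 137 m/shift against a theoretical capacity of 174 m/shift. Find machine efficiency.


Formula: Efficiency% = (Actual output / Theoretical output) * 100
Efficiency% = (137 / 174) * 100
Efficiency% = 0.787356 * 100 = 78.7356% ≈ 78.7%

78.7%


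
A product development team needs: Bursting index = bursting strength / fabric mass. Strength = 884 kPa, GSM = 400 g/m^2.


Formula: Bursting Index = Bursting Strength / Fabric GSM
BI = 884 kPa / 400 g/m^2
BI = 2.210 kPa/(g/m^2)

2.210 kPa/(g/m^2)


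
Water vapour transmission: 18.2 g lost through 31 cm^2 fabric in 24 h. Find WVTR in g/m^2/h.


Formula: WVTR = mass_loss / (area * time)
Step 1: Convert area: 31 cm^2 = 0.0031 m^2
Step 2: WVTR = 18.2 g / (0.0031 m^2 * 24 h)
Step 3: WVTR = 18.2 / 0.0744 = 244.6 g/m^2/h

244.6 g/m^2/h


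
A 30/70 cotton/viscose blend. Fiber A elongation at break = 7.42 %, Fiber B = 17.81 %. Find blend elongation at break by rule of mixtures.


Formula: Blend property = (fraction_A * property_A) + (fraction_B * property_B)
Step 1: Contribution A = 30/100 * 7.42 % = 2.226 %
Step 2: Contribution B = 70/100 * 17.81 % = 12.467 %
Step 3: Blend elongation at break = 2.226 + 12.467 = 14.693 %

14.693 %


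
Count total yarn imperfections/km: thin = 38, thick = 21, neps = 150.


Formula: Total = thin places + thick places + neps
Total = 38 + 21 + 150
Total = 209 imperfections/km

209 imperfections/km


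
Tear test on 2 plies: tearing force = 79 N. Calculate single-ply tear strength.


Formula: Per-ply strength = Total force / Number of plies
Per-ply = 79 N / 2
Per-ply = 39.5 N

39.5 N


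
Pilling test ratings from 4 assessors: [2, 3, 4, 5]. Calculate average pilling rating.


Formula: Mean = sum / count
Sum = 2 + 3 + 4 + 5 = 14
Mean = 14 / 4 = 3.5

3.5


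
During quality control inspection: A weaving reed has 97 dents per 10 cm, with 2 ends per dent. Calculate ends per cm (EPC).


Formula: EPC = (dents per 10 cm * ends per dent) / 10
Step 1: Total ends per 10 cm = 97 * 2 = 194
Step 2: EPC = 194 / 10 = 19.4 ends/cm

19.4 ends/cm


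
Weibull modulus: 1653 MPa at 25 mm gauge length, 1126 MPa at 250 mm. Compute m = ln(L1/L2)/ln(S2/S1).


Formula: m = ln(L1/L2) / ln(S2/S1)
Step 1: ln(L1/L2) = ln(25/250) = -2.30259
Step 2: S2/S1 = 1126/1653 = 0.68119
Step 3: ln(S2/S1) = ln(0.68119) = -0.38391
Step 4: m = -2.30259 / -0.38391 = 6.00

6.00 (Weibull m)


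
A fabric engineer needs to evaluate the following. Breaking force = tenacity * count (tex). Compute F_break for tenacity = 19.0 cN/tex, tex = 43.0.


Formula: Breaking force = Tenacity * Linear density
F = 19.0 cN/tex * 43.0 tex
F = 817.00 cN

817.00 cN


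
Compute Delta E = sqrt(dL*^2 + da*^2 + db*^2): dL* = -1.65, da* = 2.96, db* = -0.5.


Formula: Delta E = sqrt(dL*^2 + da*^2 + db*^2)
Step 1: dL*^2 = (-1.65)^2 = 2.7225
Step 2: da*^2 = 2.96^2 = 8.7616
Step 3: db*^2 = (-0.5)^2 = 0.25
Step 4: Sum = 2.7225 + 8.7616 + 0.25 = 11.7341
Step 5: Delta E = sqrt(11.7341) = 3.43

3.43 Delta E


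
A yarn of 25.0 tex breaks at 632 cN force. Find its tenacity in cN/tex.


Formula: Tenacity = Breaking force / Linear density
Tenacity = 632 cN / 25.0 tex
Tenacity = 25.28 cN/tex

25.28 cN/tex


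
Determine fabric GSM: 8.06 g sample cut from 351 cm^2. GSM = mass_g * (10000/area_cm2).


Formula: GSM = mass_g / area_m2
Step 1: Convert area: 351 cm^2 = 351 / 10000 = 0.0351 m^2
Step 2: GSM = 8.06 g / 0.0351 m^2 = 229.6 g/m^2

229.6 g/m^2


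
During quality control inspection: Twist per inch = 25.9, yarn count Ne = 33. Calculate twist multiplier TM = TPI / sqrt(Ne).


Formula: TM = TPI / sqrt(Ne)
Step 1: sqrt(Ne) = sqrt(33) = 5.7446
Step 2: TM = 25.9 / 5.7446 = 4.51

4.51 TM


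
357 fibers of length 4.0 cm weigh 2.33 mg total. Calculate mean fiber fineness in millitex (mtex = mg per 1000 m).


Formula: fineness (mtex) = mass (mg) / total length (km) = (mass_mg / total_length_m) * 1000
Step 1: Convert fiber length: 4.0 cm = 0.04 m
Step 2: Total fiber length = 357 * 0.04 = 14.28 m
Step 3: Linear density = 2.33 mg / 14.28 m = 0.1632 mg/m
Step 4: fineness = 0.1632 * 1000 = 163.2 mtex

163.2 mtex


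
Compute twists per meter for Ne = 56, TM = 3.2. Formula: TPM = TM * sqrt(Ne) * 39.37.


Formula: TPM = TM * sqrt(Ne) * 39.37
Step 1: sqrt(Ne) = sqrt(56) = 7.4833
Step 2: TM * sqrt(Ne) = 3.2 * 7.4833 = 23.9466
Step 3: TPM = 23.9466 * 39.37 = 943 twists/m

943 twists/m


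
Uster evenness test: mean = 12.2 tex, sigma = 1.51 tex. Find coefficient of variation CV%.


Formula: CV% = (standard deviation / mean) * 100
Step 1: Ratio = 1.51 / 12.2 = 0.12377
Step 2: CV% = 0.12377 * 100 = 12.377% ≈ 12.4%

12.4%


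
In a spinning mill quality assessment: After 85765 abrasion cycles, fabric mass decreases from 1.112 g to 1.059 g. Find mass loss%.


Formula: Mass loss% = ((m_before - m_after) / m_before) * 100
Step 1: Mass loss = 1.112 - 1.059 = 0.053 g
Step 2: Ratio = 0.053 / 1.112 = 0.0476619
Step 3: Mass loss% = 0.0476619 * 100 = 4.76619% ≈ 4.77%

4.77%


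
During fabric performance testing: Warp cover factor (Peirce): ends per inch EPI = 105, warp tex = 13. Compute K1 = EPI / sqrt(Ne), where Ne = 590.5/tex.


Formula: K1 = EPI / sqrt(Ne), with Ne = 590.5 / tex_warp
Step 1: Ne = 590.5 / 13 = 45.423
Step 2: sqrt(Ne) = sqrt(45.423) = 6.7397
Step 3: K1 = 105 / 6.7397 = 15.6

15.6


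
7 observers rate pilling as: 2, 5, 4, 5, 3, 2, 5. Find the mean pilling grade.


Formula: Mean = sum / count
Sum = 2 + 5 + 4 + 5 + 3 + 2 + 5 = 26
Mean = 26 / 7 = 3.7

3.7


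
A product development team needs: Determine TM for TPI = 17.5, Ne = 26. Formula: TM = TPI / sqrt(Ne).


Formula: TM = TPI / sqrt(Ne)
Step 1: sqrt(Ne) = sqrt(26) = 5.099
Step 2: TM = 17.5 / 5.099 = 3.43

3.43 TM


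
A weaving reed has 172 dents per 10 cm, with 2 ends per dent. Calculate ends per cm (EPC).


Formula: EPC = (dents per 10 cm * ends per dent) / 10
Step 1: Total ends per 10 cm = 172 * 2 = 344
Step 2: EPC = 344 / 10 = 34.4 ends/cm

34.4 ends/cm


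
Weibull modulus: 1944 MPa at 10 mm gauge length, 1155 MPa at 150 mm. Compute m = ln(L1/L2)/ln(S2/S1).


Formula: m = ln(L1/L2) / ln(S2/S1)
Step 1: ln(L1/L2) = ln(10/150) = -2.70805
Step 2: S2/S1 = 1155/1944 = 0.59414
Step 3: ln(S2/S1) = ln(0.59414) = -0.52064
Step 4: m = -2.70805 / -0.52064 = 5.20

5.20 (Weibull m)


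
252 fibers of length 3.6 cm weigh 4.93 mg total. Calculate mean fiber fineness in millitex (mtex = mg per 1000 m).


Formula: fineness (mtex) = mass (mg) / total length (km) = (mass_mg / total_length_m) * 1000
Step 1: Convert fiber length: 3.6 cm = 0.036 m
Step 2: Total fiber length = 252 * 0.036 = 9.072 m
Step 3: Linear density = 4.93 mg / 9.072 m = 0.5434 mg/m
Step 4: fineness = 0.5434 * 1000 = 543.4 mtex

543.4 mtex


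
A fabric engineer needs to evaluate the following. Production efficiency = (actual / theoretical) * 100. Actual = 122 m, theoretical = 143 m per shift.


Formula: Efficiency% = (Actual output / Theoretical output) * 100
Efficiency% = (122 / 143) * 100
Efficiency% = 0.853147 * 100 = 85.3147% ≈ 85.3%

85.3%


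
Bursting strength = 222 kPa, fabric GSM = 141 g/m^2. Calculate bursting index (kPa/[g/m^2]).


Formula: Bursting Index = Bursting Strength / Fabric GSM
BI = 222 kPa / 141 g/m^2
BI = 1.574 kPa/(g/m^2)

1.574 kPa/(g/m^2)


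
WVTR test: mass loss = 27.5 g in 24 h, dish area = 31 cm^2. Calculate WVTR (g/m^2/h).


Formula: WVTR = mass_loss / (area * time)
Step 1: Convert area: 31 cm^2 = 0.0031 m^2
Step 2: WVTR = 27.5 g / (0.0031 m^2 * 24 h)
Step 3: WVTR = 27.5 / 0.0744 = 369.6 g/m^2/h

369.6 g/m^2/h


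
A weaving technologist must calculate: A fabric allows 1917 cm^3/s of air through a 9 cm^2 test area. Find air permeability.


Formula: Air Permeability = Airflow / Test Area
AP = 1917 cm^3/s / 9 cm^2
AP = 213.0 cm^3/s/cm^2

213.0 cm^3/s/cm^2


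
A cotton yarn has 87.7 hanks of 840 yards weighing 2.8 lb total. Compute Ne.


Formula: Ne = hanks / mass_lb
Substituting: Ne = 87.7 / 2.8
Ne = 31.3

31.3 Ne


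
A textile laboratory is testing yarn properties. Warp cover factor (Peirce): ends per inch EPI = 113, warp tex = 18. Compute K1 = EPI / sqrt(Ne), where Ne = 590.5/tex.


Formula: K1 = EPI / sqrt(Ne), with Ne = 590.5 / tex_warp
Step 1: Ne = 590.5 / 18 = 32.806
Step 2: sqrt(Ne) = sqrt(32.806) = 5.7277
Step 3: K1 = 113 / 5.7277 = 19.7

19.7


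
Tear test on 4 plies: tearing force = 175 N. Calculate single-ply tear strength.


Formula: Per-ply strength = Total force / Number of plies
Per-ply = 175 N / 4
Per-ply = 43.75 N

43.75 N


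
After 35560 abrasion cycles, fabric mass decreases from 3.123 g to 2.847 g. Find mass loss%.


Formula: Mass loss% = ((m_before - m_after) / m_before) * 100
Step 1: Mass loss = 3.123 - 2.847 = 0.276 g
Step 2: Ratio = 0.276 / 3.123 = 0.0883766
Step 3: Mass loss% = 0.0883766 * 100 = 8.83766% ≈ 8.84%

8.84%


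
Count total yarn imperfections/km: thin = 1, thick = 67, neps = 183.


Formula: Total = thin places + thick places + neps
Total = 1 + 67 + 183
Total = 251 imperfections/km

251 imperfections/km


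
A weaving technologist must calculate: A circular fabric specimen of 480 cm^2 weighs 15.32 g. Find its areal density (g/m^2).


Formula: GSM = mass_g / area_m2
Step 1: Convert area: 480 cm^2 = 480 / 10000 = 0.048 m^2
Step 2: GSM = 15.32 g / 0.048 m^2 = 319.2 g/m^2

319.2 g/m^2


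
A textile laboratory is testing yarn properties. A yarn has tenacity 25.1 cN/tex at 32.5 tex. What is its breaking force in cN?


Formula: Breaking force = Tenacity * Linear density
F = 25.1 cN/tex * 32.5 tex
F = 815.75 cN

815.75 cN


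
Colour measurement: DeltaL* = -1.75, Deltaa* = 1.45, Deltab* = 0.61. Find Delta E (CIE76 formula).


Formula: Delta E = sqrt(dL*^2 + da*^2 + db*^2)
Step 1: dL*^2 = (-1.75)^2 = 3.0625
Step 2: da*^2 = 1.45^2 = 2.1025
Step 3: db*^2 = 0.61^2 = 0.3721
Step 4: Sum = 3.0625 + 2.1025 + 0.3721 = 5.5371
Step 5: Delta E = sqrt(5.5371) = 2.35

2.35 Delta E


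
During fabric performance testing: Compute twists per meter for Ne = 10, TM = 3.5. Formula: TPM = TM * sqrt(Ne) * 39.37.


Formula: TPM = TM * sqrt(Ne) * 39.37
Step 1: sqrt(Ne) = sqrt(10) = 3.1623
Step 2: TM * sqrt(Ne) = 3.5 * 3.1623 = 11.0681
Step 3: TPM = 11.0681 * 39.37 = 436 twists/m

436 twists/m


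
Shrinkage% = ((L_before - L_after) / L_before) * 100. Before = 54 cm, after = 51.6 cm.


Formula: Shrinkage% = ((L_before - L_after) / L_before) * 100
Step 1: Shrinkage = 54 - 51.6 = 2.4 cm
Step 2: Shrinkage% = (2.4 / 54) * 100
Step 3: Shrinkage% = 0.044444 * 100 = 4.4444% ≈ 4.4%

4.4%


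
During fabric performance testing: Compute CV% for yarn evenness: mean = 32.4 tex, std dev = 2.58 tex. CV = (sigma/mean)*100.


Formula: CV% = (standard deviation / mean) * 100
Step 1: Ratio = 2.58 / 32.4 = 0.07963
Step 2: CV% = 0.07963 * 100 = 7.963% ≈ 8.0%

8.0%


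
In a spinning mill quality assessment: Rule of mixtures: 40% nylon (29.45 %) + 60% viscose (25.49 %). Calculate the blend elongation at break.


Formula: Blend property = (fraction_A * property_A) + (fraction_B * property_B)
Step 1: Contribution A = 40/100 * 29.45 % = 11.78 %
Step 2: Contribution B = 60/100 * 25.49 % = 15.294 %
Step 3: Blend elongation at break = 11.78 + 15.294 = 27.074 %

27.074 %
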